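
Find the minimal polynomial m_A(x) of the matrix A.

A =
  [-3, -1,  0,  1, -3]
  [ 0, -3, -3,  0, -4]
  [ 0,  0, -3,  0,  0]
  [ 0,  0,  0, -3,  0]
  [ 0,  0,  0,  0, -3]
x^3 + 9*x^2 + 27*x + 27

The characteristic polynomial is χ_A(x) = (x + 3)^5, so the eigenvalues are known. The minimal polynomial is
  m_A(x) = Π_λ (x − λ)^{k_λ}
where k_λ is the size of the *largest* Jordan block for λ (equivalently, the smallest k with (A − λI)^k v = 0 for every generalised eigenvector v of λ).

  λ = -3: largest Jordan block has size 3, contributing (x + 3)^3

So m_A(x) = (x + 3)^3 = x^3 + 9*x^2 + 27*x + 27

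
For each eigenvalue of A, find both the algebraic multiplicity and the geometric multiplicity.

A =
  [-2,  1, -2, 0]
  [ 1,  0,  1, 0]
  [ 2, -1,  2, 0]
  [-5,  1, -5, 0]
λ = 0: alg = 4, geom = 2

Step 1 — factor the characteristic polynomial to read off the algebraic multiplicities:
  χ_A(x) = x^4

Step 2 — compute geometric multiplicities via the rank-nullity identity g(λ) = n − rank(A − λI):
  rank(A − (0)·I) = 2, so dim ker(A − (0)·I) = n − 2 = 2

Summary:
  λ = 0: algebraic multiplicity = 4, geometric multiplicity = 2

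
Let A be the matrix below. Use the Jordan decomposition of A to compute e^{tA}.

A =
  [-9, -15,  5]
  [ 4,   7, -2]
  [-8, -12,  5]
e^{tA} =
  [-10*t*exp(t) + exp(t), -15*t*exp(t), 5*t*exp(t)]
  [4*t*exp(t), 6*t*exp(t) + exp(t), -2*t*exp(t)]
  [-8*t*exp(t), -12*t*exp(t), 4*t*exp(t) + exp(t)]

Strategy: write A = P · J · P⁻¹ where J is a Jordan canonical form, so e^{tA} = P · e^{tJ} · P⁻¹, and e^{tJ} can be computed block-by-block.

A has Jordan form
J =
  [1, 1, 0]
  [0, 1, 0]
  [0, 0, 1]
(up to reordering of blocks).

Per-block formulas:
  For a 2×2 Jordan block J_2(1): exp(t · J_2(1)) = e^(1t)·(I + t·N), where N is the 2×2 nilpotent shift.
  For a 1×1 block at λ = 1: exp(t · [1]) = [e^(1t)].

After assembling e^{tJ} and conjugating by P, we get:

e^{tA} =
  [-10*t*exp(t) + exp(t), -15*t*exp(t), 5*t*exp(t)]
  [4*t*exp(t), 6*t*exp(t) + exp(t), -2*t*exp(t)]
  [-8*t*exp(t), -12*t*exp(t), 4*t*exp(t) + exp(t)]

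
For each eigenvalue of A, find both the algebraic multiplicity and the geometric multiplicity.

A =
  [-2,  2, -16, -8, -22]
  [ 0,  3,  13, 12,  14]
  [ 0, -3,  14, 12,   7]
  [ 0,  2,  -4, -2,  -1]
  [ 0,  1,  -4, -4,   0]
λ = -2: alg = 1, geom = 1; λ = 3: alg = 3, geom = 1; λ = 6: alg = 1, geom = 1

Step 1 — factor the characteristic polynomial to read off the algebraic multiplicities:
  χ_A(x) = (x - 6)*(x - 3)^3*(x + 2)

Step 2 — compute geometric multiplicities via the rank-nullity identity g(λ) = n − rank(A − λI):
  rank(A − (-2)·I) = 4, so dim ker(A − (-2)·I) = n − 4 = 1
  rank(A − (3)·I) = 4, so dim ker(A − (3)·I) = n − 4 = 1
  rank(A − (6)·I) = 4, so dim ker(A − (6)·I) = n − 4 = 1

Summary:
  λ = -2: algebraic multiplicity = 1, geometric multiplicity = 1
  λ = 3: algebraic multiplicity = 3, geometric multiplicity = 1
  λ = 6: algebraic multiplicity = 1, geometric multiplicity = 1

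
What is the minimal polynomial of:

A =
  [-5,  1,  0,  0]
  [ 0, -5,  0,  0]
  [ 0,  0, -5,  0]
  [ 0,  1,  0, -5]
x^2 + 10*x + 25

The characteristic polynomial is χ_A(x) = (x + 5)^4, so the eigenvalues are known. The minimal polynomial is
  m_A(x) = Π_λ (x − λ)^{k_λ}
where k_λ is the size of the *largest* Jordan block for λ (equivalently, the smallest k with (A − λI)^k v = 0 for every generalised eigenvector v of λ).

  λ = -5: largest Jordan block has size 2, contributing (x + 5)^2

So m_A(x) = (x + 5)^2 = x^2 + 10*x + 25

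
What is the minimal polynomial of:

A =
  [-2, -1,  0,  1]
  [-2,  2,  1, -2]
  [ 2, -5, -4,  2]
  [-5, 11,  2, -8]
x^3 + 9*x^2 + 27*x + 27

The characteristic polynomial is χ_A(x) = (x + 3)^4, so the eigenvalues are known. The minimal polynomial is
  m_A(x) = Π_λ (x − λ)^{k_λ}
where k_λ is the size of the *largest* Jordan block for λ (equivalently, the smallest k with (A − λI)^k v = 0 for every generalised eigenvector v of λ).

  λ = -3: largest Jordan block has size 3, contributing (x + 3)^3

So m_A(x) = (x + 3)^3 = x^3 + 9*x^2 + 27*x + 27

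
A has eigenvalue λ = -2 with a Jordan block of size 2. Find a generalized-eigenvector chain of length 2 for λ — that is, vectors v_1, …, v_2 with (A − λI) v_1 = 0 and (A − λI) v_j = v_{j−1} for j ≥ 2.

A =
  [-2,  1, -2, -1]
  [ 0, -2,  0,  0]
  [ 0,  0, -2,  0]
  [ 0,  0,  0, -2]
A Jordan chain for λ = -2 of length 2:
v_1 = (1, 0, 0, 0)ᵀ
v_2 = (0, 1, 0, 0)ᵀ

Let N = A − (-2)·I. We want v_2 with N^2 v_2 = 0 but N^1 v_2 ≠ 0; then v_{j-1} := N · v_j for j = 2, …, 2.

Pick v_2 = (0, 1, 0, 0)ᵀ.
Then v_1 = N · v_2 = (1, 0, 0, 0)ᵀ.

Sanity check: (A − (-2)·I) v_1 = (0, 0, 0, 0)ᵀ = 0. ✓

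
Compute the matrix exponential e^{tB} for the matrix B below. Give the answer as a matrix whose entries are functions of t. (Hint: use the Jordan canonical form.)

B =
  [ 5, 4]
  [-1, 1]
e^{tB} =
  [2*t*exp(3*t) + exp(3*t), 4*t*exp(3*t)]
  [-t*exp(3*t), -2*t*exp(3*t) + exp(3*t)]

Strategy: write B = P · J · P⁻¹ where J is a Jordan canonical form, so e^{tB} = P · e^{tJ} · P⁻¹, and e^{tJ} can be computed block-by-block.

B has Jordan form
J =
  [3, 1]
  [0, 3]
(up to reordering of blocks).

Per-block formulas:
  For a 2×2 Jordan block J_2(3): exp(t · J_2(3)) = e^(3t)·(I + t·N), where N is the 2×2 nilpotent shift.

After assembling e^{tJ} and conjugating by P, we get:

e^{tB} =
  [2*t*exp(3*t) + exp(3*t), 4*t*exp(3*t)]
  [-t*exp(3*t), -2*t*exp(3*t) + exp(3*t)]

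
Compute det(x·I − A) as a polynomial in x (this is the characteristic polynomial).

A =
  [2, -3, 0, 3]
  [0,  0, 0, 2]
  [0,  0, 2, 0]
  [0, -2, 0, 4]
x^4 - 8*x^3 + 24*x^2 - 32*x + 16

Expanding det(x·I − A) (e.g. by cofactor expansion or by noting that A is similar to its Jordan form J, which has the same characteristic polynomial as A) gives
  χ_A(x) = x^4 - 8*x^3 + 24*x^2 - 32*x + 16
which factors as (x - 2)^4. The eigenvalues (with algebraic multiplicities) are λ = 2 with multiplicity 4.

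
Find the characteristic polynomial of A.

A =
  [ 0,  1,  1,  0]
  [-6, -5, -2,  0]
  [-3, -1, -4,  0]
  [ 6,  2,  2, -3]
x^4 + 12*x^3 + 54*x^2 + 108*x + 81

Expanding det(x·I − A) (e.g. by cofactor expansion or by noting that A is similar to its Jordan form J, which has the same characteristic polynomial as A) gives
  χ_A(x) = x^4 + 12*x^3 + 54*x^2 + 108*x + 81
which factors as (x + 3)^4. The eigenvalues (with algebraic multiplicities) are λ = -3 with multiplicity 4.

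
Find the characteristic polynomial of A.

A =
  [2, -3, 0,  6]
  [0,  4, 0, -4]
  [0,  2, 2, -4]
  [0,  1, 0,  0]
x^4 - 8*x^3 + 24*x^2 - 32*x + 16

Expanding det(x·I − A) (e.g. by cofactor expansion or by noting that A is similar to its Jordan form J, which has the same characteristic polynomial as A) gives
  χ_A(x) = x^4 - 8*x^3 + 24*x^2 - 32*x + 16
which factors as (x - 2)^4. The eigenvalues (with algebraic multiplicities) are λ = 2 with multiplicity 4.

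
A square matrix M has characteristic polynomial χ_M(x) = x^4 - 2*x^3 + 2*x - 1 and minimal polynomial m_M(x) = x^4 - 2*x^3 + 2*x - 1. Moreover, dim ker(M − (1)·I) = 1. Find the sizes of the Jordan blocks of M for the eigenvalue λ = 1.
Block sizes for λ = 1: [3]

Step 1 — from the characteristic polynomial, algebraic multiplicity of λ = 1 is 3. From dim ker(M − (1)·I) = 1, there are exactly 1 Jordan blocks for λ = 1.
Step 2 — from the minimal polynomial, the factor (x − 1)^3 tells us the largest block for λ = 1 has size 3.
Step 3 — with total size 3, 1 blocks, and largest block 3, the block sizes (in nonincreasing order) are [3].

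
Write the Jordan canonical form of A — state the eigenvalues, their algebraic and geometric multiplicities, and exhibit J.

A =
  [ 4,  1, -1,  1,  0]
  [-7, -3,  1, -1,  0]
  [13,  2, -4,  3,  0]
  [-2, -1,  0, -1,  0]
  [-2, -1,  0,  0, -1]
J_3(-1) ⊕ J_1(-1) ⊕ J_1(-1)

The characteristic polynomial is
  det(x·I − A) = x^5 + 5*x^4 + 10*x^3 + 10*x^2 + 5*x + 1 = (x + 1)^5

Eigenvalues and multiplicities (the geometric multiplicity of λ is n − rank(A − λI), which equals the number of Jordan blocks for λ):
  λ = -1: algebraic multiplicity = 5, geometric multiplicity = 3

Determining the block sizes for each eigenvalue:
  λ = -1: with am = 5 and gm = 3, the partition is not yet determined (e.g. several partitions of 5 into 3 parts exist). Let N = A − (-1)·I. Computing rank(N^1) = 2, rank(N^2) = 1, rank(N^3) = 0; the number of blocks of size ≥ j is rank(N^{j−1}) − rank(N^j), giving [3, 1, 1]. So we have 1 block(s) of size 3, 2 block(s) of size 1 → block sizes [3, 1, 1]

Assembling the blocks gives a Jordan form
J =
  [-1,  1,  0,  0,  0]
  [ 0, -1,  1,  0,  0]
  [ 0,  0, -1,  0,  0]
  [ 0,  0,  0, -1,  0]
  [ 0,  0,  0,  0, -1]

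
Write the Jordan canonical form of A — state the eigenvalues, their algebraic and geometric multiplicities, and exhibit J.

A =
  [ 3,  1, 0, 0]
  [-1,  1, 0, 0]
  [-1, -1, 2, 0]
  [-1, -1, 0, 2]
J_2(2) ⊕ J_1(2) ⊕ J_1(2)

The characteristic polynomial is
  det(x·I − A) = x^4 - 8*x^3 + 24*x^2 - 32*x + 16 = (x - 2)^4

Eigenvalues and multiplicities (the geometric multiplicity of λ is n − rank(A − λI), which equals the number of Jordan blocks for λ):
  λ = 2: algebraic multiplicity = 4, geometric multiplicity = 3

Determining the block sizes for each eigenvalue:
  λ = 2: 3 blocks summing to 4 forces exactly one block of size 2 and the rest size 1 → block sizes [2, 1, 1]

Assembling the blocks gives a Jordan form
J =
  [2, 1, 0, 0]
  [0, 2, 0, 0]
  [0, 0, 2, 0]
  [0, 0, 0, 2]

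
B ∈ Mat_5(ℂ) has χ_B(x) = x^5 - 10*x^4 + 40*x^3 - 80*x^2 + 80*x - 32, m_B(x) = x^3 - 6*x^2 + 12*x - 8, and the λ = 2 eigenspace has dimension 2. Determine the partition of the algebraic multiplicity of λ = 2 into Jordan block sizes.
Block sizes for λ = 2: [3, 2]

Step 1 — from the characteristic polynomial, algebraic multiplicity of λ = 2 is 5. From dim ker(B − (2)·I) = 2, there are exactly 2 Jordan blocks for λ = 2.
Step 2 — from the minimal polynomial, the factor (x − 2)^3 tells us the largest block for λ = 2 has size 3.
Step 3 — with total size 5, 2 blocks, and largest block 3, the block sizes (in nonincreasing order) are [3, 2].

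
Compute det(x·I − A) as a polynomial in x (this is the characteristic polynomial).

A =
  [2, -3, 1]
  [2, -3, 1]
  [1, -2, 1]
x^3

Expanding det(x·I − A) (e.g. by cofactor expansion or by noting that A is similar to its Jordan form J, which has the same characteristic polynomial as A) gives
  χ_A(x) = x^3
which factors as x^3. The eigenvalues (with algebraic multiplicities) are λ = 0 with multiplicity 3.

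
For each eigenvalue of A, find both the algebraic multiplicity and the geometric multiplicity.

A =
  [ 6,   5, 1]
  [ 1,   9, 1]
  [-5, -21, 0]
λ = 5: alg = 3, geom = 1

Step 1 — factor the characteristic polynomial to read off the algebraic multiplicities:
  χ_A(x) = (x - 5)^3

Step 2 — compute geometric multiplicities via the rank-nullity identity g(λ) = n − rank(A − λI):
  rank(A − (5)·I) = 2, so dim ker(A − (5)·I) = n − 2 = 1

Summary:
  λ = 5: algebraic multiplicity = 3, geometric multiplicity = 1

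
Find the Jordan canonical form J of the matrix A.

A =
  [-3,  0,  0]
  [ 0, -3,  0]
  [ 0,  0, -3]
J_1(-3) ⊕ J_1(-3) ⊕ J_1(-3)

The characteristic polynomial is
  det(x·I − A) = x^3 + 9*x^2 + 27*x + 27 = (x + 3)^3

Eigenvalues and multiplicities (the geometric multiplicity of λ is n − rank(A − λI), which equals the number of Jordan blocks for λ):
  λ = -3: algebraic multiplicity = 3, geometric multiplicity = 3

Determining the block sizes for each eigenvalue:
  λ = -3: gm = am = 3, so every block has size 1 → block sizes [1, 1, 1]

Assembling the blocks gives a Jordan form
J =
  [-3,  0,  0]
  [ 0, -3,  0]
  [ 0,  0, -3]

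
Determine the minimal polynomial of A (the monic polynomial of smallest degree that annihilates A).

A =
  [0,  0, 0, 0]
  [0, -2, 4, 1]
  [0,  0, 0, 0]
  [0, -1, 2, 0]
x^3 + 2*x^2 + x

The characteristic polynomial is χ_A(x) = x^2*(x + 1)^2, so the eigenvalues are known. The minimal polynomial is
  m_A(x) = Π_λ (x − λ)^{k_λ}
where k_λ is the size of the *largest* Jordan block for λ (equivalently, the smallest k with (A − λI)^k v = 0 for every generalised eigenvector v of λ).

  λ = -1: largest Jordan block has size 2, contributing (x + 1)^2
  λ = 0: largest Jordan block has size 1, contributing (x − 0)

So m_A(x) = x*(x + 1)^2 = x^3 + 2*x^2 + x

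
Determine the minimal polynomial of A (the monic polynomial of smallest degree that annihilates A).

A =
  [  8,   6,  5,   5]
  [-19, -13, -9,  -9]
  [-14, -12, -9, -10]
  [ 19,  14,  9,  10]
x^3 + 5*x^2 + 3*x - 9

The characteristic polynomial is χ_A(x) = (x - 1)^2*(x + 3)^2, so the eigenvalues are known. The minimal polynomial is
  m_A(x) = Π_λ (x − λ)^{k_λ}
where k_λ is the size of the *largest* Jordan block for λ (equivalently, the smallest k with (A − λI)^k v = 0 for every generalised eigenvector v of λ).

  λ = -3: largest Jordan block has size 2, contributing (x + 3)^2
  λ = 1: largest Jordan block has size 1, contributing (x − 1)

So m_A(x) = (x - 1)*(x + 3)^2 = x^3 + 5*x^2 + 3*x - 9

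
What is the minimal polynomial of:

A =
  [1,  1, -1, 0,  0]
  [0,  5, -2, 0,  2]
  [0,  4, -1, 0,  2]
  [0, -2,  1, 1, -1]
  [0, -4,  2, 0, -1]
x^2 - 2*x + 1

The characteristic polynomial is χ_A(x) = (x - 1)^5, so the eigenvalues are known. The minimal polynomial is
  m_A(x) = Π_λ (x − λ)^{k_λ}
where k_λ is the size of the *largest* Jordan block for λ (equivalently, the smallest k with (A − λI)^k v = 0 for every generalised eigenvector v of λ).

  λ = 1: largest Jordan block has size 2, contributing (x − 1)^2

So m_A(x) = (x - 1)^2 = x^2 - 2*x + 1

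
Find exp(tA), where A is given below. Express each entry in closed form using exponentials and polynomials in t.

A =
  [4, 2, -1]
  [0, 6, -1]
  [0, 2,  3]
e^{tA} =
  [exp(4*t), 2*exp(5*t) - 2*exp(4*t), -exp(5*t) + exp(4*t)]
  [0, 2*exp(5*t) - exp(4*t), -exp(5*t) + exp(4*t)]
  [0, 2*exp(5*t) - 2*exp(4*t), -exp(5*t) + 2*exp(4*t)]

Strategy: write A = P · J · P⁻¹ where J is a Jordan canonical form, so e^{tA} = P · e^{tJ} · P⁻¹, and e^{tJ} can be computed block-by-block.

A has Jordan form
J =
  [4, 0, 0]
  [0, 4, 0]
  [0, 0, 5]
(up to reordering of blocks).

Per-block formulas:
  For a 1×1 block at λ = 4: exp(t · [4]) = [e^(4t)].
  For a 1×1 block at λ = 5: exp(t · [5]) = [e^(5t)].

After assembling e^{tJ} and conjugating by P, we get:

e^{tA} =
  [exp(4*t), 2*exp(5*t) - 2*exp(4*t), -exp(5*t) + exp(4*t)]
  [0, 2*exp(5*t) - exp(4*t), -exp(5*t) + exp(4*t)]
  [0, 2*exp(5*t) - 2*exp(4*t), -exp(5*t) + 2*exp(4*t)]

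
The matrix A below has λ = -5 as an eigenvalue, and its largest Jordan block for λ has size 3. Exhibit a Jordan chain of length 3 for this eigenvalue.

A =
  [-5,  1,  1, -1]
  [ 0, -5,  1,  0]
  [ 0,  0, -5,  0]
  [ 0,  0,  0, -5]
A Jordan chain for λ = -5 of length 3:
v_1 = (1, 0, 0, 0)ᵀ
v_2 = (1, 1, 0, 0)ᵀ
v_3 = (0, 0, 1, 0)ᵀ

Let N = A − (-5)·I. We want v_3 with N^3 v_3 = 0 but N^2 v_3 ≠ 0; then v_{j-1} := N · v_j for j = 3, …, 2.

Pick v_3 = (0, 0, 1, 0)ᵀ.
Then v_2 = N · v_3 = (1, 1, 0, 0)ᵀ.
Then v_1 = N · v_2 = (1, 0, 0, 0)ᵀ.

Sanity check: (A − (-5)·I) v_1 = (0, 0, 0, 0)ᵀ = 0. ✓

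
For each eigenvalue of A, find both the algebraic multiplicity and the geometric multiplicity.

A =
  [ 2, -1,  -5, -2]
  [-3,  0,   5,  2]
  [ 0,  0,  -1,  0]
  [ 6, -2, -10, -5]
λ = -1: alg = 4, geom = 3

Step 1 — factor the characteristic polynomial to read off the algebraic multiplicities:
  χ_A(x) = (x + 1)^4

Step 2 — compute geometric multiplicities via the rank-nullity identity g(λ) = n − rank(A − λI):
  rank(A − (-1)·I) = 1, so dim ker(A − (-1)·I) = n − 1 = 3

Summary:
  λ = -1: algebraic multiplicity = 4, geometric multiplicity = 3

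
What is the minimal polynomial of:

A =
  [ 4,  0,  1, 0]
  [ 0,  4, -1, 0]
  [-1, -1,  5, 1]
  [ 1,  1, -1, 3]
x^3 - 12*x^2 + 48*x - 64

The characteristic polynomial is χ_A(x) = (x - 4)^4, so the eigenvalues are known. The minimal polynomial is
  m_A(x) = Π_λ (x − λ)^{k_λ}
where k_λ is the size of the *largest* Jordan block for λ (equivalently, the smallest k with (A − λI)^k v = 0 for every generalised eigenvector v of λ).

  λ = 4: largest Jordan block has size 3, contributing (x − 4)^3

So m_A(x) = (x - 4)^3 = x^3 - 12*x^2 + 48*x - 64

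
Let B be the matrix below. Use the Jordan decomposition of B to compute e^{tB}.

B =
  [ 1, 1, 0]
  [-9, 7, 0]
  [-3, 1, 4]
e^{tB} =
  [-3*t*exp(4*t) + exp(4*t), t*exp(4*t), 0]
  [-9*t*exp(4*t), 3*t*exp(4*t) + exp(4*t), 0]
  [-3*t*exp(4*t), t*exp(4*t), exp(4*t)]

Strategy: write B = P · J · P⁻¹ where J is a Jordan canonical form, so e^{tB} = P · e^{tJ} · P⁻¹, and e^{tJ} can be computed block-by-block.

B has Jordan form
J =
  [4, 1, 0]
  [0, 4, 0]
  [0, 0, 4]
(up to reordering of blocks).

Per-block formulas:
  For a 1×1 block at λ = 4: exp(t · [4]) = [e^(4t)].
  For a 2×2 Jordan block J_2(4): exp(t · J_2(4)) = e^(4t)·(I + t·N), where N is the 2×2 nilpotent shift.

After assembling e^{tJ} and conjugating by P, we get:

e^{tB} =
  [-3*t*exp(4*t) + exp(4*t), t*exp(4*t), 0]
  [-9*t*exp(4*t), 3*t*exp(4*t) + exp(4*t), 0]
  [-3*t*exp(4*t), t*exp(4*t), exp(4*t)]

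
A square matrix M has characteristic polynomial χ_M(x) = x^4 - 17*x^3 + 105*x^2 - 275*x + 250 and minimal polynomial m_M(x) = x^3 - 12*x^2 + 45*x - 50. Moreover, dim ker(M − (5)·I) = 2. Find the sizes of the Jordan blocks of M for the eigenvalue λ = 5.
Block sizes for λ = 5: [2, 1]

Step 1 — from the characteristic polynomial, algebraic multiplicity of λ = 5 is 3. From dim ker(M − (5)·I) = 2, there are exactly 2 Jordan blocks for λ = 5.
Step 2 — from the minimal polynomial, the factor (x − 5)^2 tells us the largest block for λ = 5 has size 2.
Step 3 — with total size 3, 2 blocks, and largest block 2, the block sizes (in nonincreasing order) are [2, 1].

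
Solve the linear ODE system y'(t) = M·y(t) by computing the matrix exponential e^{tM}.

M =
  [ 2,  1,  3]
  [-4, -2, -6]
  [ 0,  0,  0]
e^{tM} =
  [2*t + 1, t, 3*t]
  [-4*t, 1 - 2*t, -6*t]
  [0, 0, 1]

Strategy: write M = P · J · P⁻¹ where J is a Jordan canonical form, so e^{tM} = P · e^{tJ} · P⁻¹, and e^{tJ} can be computed block-by-block.

M has Jordan form
J =
  [0, 1, 0]
  [0, 0, 0]
  [0, 0, 0]
(up to reordering of blocks).

Per-block formulas:
  For a 1×1 block at λ = 0: exp(t · [0]) = [e^(0t)].
  For a 2×2 Jordan block J_2(0): exp(t · J_2(0)) = e^(0t)·(I + t·N), where N is the 2×2 nilpotent shift.

After assembling e^{tJ} and conjugating by P, we get:

e^{tM} =
  [2*t + 1, t, 3*t]
  [-4*t, 1 - 2*t, -6*t]
  [0, 0, 1]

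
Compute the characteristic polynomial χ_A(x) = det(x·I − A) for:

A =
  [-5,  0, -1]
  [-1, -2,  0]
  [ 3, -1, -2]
x^3 + 9*x^2 + 27*x + 27

Expanding det(x·I − A) (e.g. by cofactor expansion or by noting that A is similar to its Jordan form J, which has the same characteristic polynomial as A) gives
  χ_A(x) = x^3 + 9*x^2 + 27*x + 27
which factors as (x + 3)^3. The eigenvalues (with algebraic multiplicities) are λ = -3 with multiplicity 3.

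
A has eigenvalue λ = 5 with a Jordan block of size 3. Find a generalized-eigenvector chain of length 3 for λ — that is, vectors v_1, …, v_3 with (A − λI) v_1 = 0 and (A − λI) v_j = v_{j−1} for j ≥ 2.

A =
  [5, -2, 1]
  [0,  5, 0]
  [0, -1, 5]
A Jordan chain for λ = 5 of length 3:
v_1 = (-1, 0, 0)ᵀ
v_2 = (-2, 0, -1)ᵀ
v_3 = (0, 1, 0)ᵀ

Let N = A − (5)·I. We want v_3 with N^3 v_3 = 0 but N^2 v_3 ≠ 0; then v_{j-1} := N · v_j for j = 3, …, 2.

Pick v_3 = (0, 1, 0)ᵀ.
Then v_2 = N · v_3 = (-2, 0, -1)ᵀ.
Then v_1 = N · v_2 = (-1, 0, 0)ᵀ.

Sanity check: (A − (5)·I) v_1 = (0, 0, 0)ᵀ = 0. ✓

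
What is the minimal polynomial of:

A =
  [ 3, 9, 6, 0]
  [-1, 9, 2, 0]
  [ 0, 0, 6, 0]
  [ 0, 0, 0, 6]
x^2 - 12*x + 36

The characteristic polynomial is χ_A(x) = (x - 6)^4, so the eigenvalues are known. The minimal polynomial is
  m_A(x) = Π_λ (x − λ)^{k_λ}
where k_λ is the size of the *largest* Jordan block for λ (equivalently, the smallest k with (A − λI)^k v = 0 for every generalised eigenvector v of λ).

  λ = 6: largest Jordan block has size 2, contributing (x − 6)^2

So m_A(x) = (x - 6)^2 = x^2 - 12*x + 36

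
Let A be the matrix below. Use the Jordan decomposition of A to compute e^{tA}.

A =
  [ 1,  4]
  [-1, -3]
e^{tA} =
  [2*t*exp(-t) + exp(-t), 4*t*exp(-t)]
  [-t*exp(-t), -2*t*exp(-t) + exp(-t)]

Strategy: write A = P · J · P⁻¹ where J is a Jordan canonical form, so e^{tA} = P · e^{tJ} · P⁻¹, and e^{tJ} can be computed block-by-block.

A has Jordan form
J =
  [-1,  1]
  [ 0, -1]
(up to reordering of blocks).

Per-block formulas:
  For a 2×2 Jordan block J_2(-1): exp(t · J_2(-1)) = e^(-1t)·(I + t·N), where N is the 2×2 nilpotent shift.

After assembling e^{tJ} and conjugating by P, we get:

e^{tA} =
  [2*t*exp(-t) + exp(-t), 4*t*exp(-t)]
  [-t*exp(-t), -2*t*exp(-t) + exp(-t)]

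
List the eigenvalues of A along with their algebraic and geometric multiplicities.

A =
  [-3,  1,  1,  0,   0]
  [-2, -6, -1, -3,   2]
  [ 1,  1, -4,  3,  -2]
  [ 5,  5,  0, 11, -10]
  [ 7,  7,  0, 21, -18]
λ = -4: alg = 5, geom = 3

Step 1 — factor the characteristic polynomial to read off the algebraic multiplicities:
  χ_A(x) = (x + 4)^5

Step 2 — compute geometric multiplicities via the rank-nullity identity g(λ) = n − rank(A − λI):
  rank(A − (-4)·I) = 2, so dim ker(A − (-4)·I) = n − 2 = 3

Summary:
  λ = -4: algebraic multiplicity = 5, geometric multiplicity = 3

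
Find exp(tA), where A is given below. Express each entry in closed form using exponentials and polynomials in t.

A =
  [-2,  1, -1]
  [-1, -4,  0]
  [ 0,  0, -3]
e^{tA} =
  [t*exp(-3*t) + exp(-3*t), t*exp(-3*t), -t^2*exp(-3*t)/2 - t*exp(-3*t)]
  [-t*exp(-3*t), -t*exp(-3*t) + exp(-3*t), t^2*exp(-3*t)/2]
  [0, 0, exp(-3*t)]

Strategy: write A = P · J · P⁻¹ where J is a Jordan canonical form, so e^{tA} = P · e^{tJ} · P⁻¹, and e^{tJ} can be computed block-by-block.

A has Jordan form
J =
  [-3,  1,  0]
  [ 0, -3,  1]
  [ 0,  0, -3]
(up to reordering of blocks).

Per-block formulas:
  For a 3×3 Jordan block J_3(-3): exp(t · J_3(-3)) = e^(-3t)·(I + t·N + (t^2/2)·N^2), where N is the 3×3 nilpotent shift.

After assembling e^{tJ} and conjugating by P, we get:

e^{tA} =
  [t*exp(-3*t) + exp(-3*t), t*exp(-3*t), -t^2*exp(-3*t)/2 - t*exp(-3*t)]
  [-t*exp(-3*t), -t*exp(-3*t) + exp(-3*t), t^2*exp(-3*t)/2]
  [0, 0, exp(-3*t)]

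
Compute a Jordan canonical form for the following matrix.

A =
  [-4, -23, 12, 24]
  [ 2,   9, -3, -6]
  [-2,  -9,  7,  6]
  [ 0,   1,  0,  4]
J_3(4) ⊕ J_1(4)

The characteristic polynomial is
  det(x·I − A) = x^4 - 16*x^3 + 96*x^2 - 256*x + 256 = (x - 4)^4

Eigenvalues and multiplicities (the geometric multiplicity of λ is n − rank(A − λI), which equals the number of Jordan blocks for λ):
  λ = 4: algebraic multiplicity = 4, geometric multiplicity = 2

Determining the block sizes for each eigenvalue:
  λ = 4: with am = 4 and gm = 2, the partition is not yet determined (e.g. several partitions of 4 into 2 parts exist). Let N = A − (4)·I. Computing rank(N^1) = 2, rank(N^2) = 1, rank(N^3) = 0; the number of blocks of size ≥ j is rank(N^{j−1}) − rank(N^j), giving [2, 1, 1]. So we have 1 block(s) of size 3, 1 block(s) of size 1 → block sizes [3, 1]

Assembling the blocks gives a Jordan form
J =
  [4, 1, 0, 0]
  [0, 4, 1, 0]
  [0, 0, 4, 0]
  [0, 0, 0, 4]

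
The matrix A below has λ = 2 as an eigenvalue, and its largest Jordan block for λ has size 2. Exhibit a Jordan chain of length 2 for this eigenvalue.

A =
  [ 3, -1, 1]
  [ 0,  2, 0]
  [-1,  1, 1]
A Jordan chain for λ = 2 of length 2:
v_1 = (1, 0, -1)ᵀ
v_2 = (1, 0, 0)ᵀ

Let N = A − (2)·I. We want v_2 with N^2 v_2 = 0 but N^1 v_2 ≠ 0; then v_{j-1} := N · v_j for j = 2, …, 2.

Pick v_2 = (1, 0, 0)ᵀ.
Then v_1 = N · v_2 = (1, 0, -1)ᵀ.

Sanity check: (A − (2)·I) v_1 = (0, 0, 0)ᵀ = 0. ✓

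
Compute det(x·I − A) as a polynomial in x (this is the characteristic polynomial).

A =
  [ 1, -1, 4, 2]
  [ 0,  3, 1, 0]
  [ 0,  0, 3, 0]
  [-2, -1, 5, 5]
x^4 - 12*x^3 + 54*x^2 - 108*x + 81

Expanding det(x·I − A) (e.g. by cofactor expansion or by noting that A is similar to its Jordan form J, which has the same characteristic polynomial as A) gives
  χ_A(x) = x^4 - 12*x^3 + 54*x^2 - 108*x + 81
which factors as (x - 3)^4. The eigenvalues (with algebraic multiplicities) are λ = 3 with multiplicity 4.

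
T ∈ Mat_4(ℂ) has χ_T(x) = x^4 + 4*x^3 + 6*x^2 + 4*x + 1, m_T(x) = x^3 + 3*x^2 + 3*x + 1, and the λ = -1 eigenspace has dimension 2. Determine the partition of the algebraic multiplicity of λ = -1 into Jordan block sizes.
Block sizes for λ = -1: [3, 1]

Step 1 — from the characteristic polynomial, algebraic multiplicity of λ = -1 is 4. From dim ker(T − (-1)·I) = 2, there are exactly 2 Jordan blocks for λ = -1.
Step 2 — from the minimal polynomial, the factor (x + 1)^3 tells us the largest block for λ = -1 has size 3.
Step 3 — with total size 4, 2 blocks, and largest block 3, the block sizes (in nonincreasing order) are [3, 1].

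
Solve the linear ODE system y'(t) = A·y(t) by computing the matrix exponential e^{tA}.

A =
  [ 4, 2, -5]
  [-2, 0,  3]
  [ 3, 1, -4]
e^{tA} =
  [-3*t^2/2 + 4*t + 1, 3*t^2/2 + 2*t, 3*t^2 - 5*t]
  [t^2/2 - 2*t, 1 - t^2/2, -t^2 + 3*t]
  [-t^2 + 3*t, t^2 + t, 2*t^2 - 4*t + 1]

Strategy: write A = P · J · P⁻¹ where J is a Jordan canonical form, so e^{tA} = P · e^{tJ} · P⁻¹, and e^{tJ} can be computed block-by-block.

A has Jordan form
J =
  [0, 1, 0]
  [0, 0, 1]
  [0, 0, 0]
(up to reordering of blocks).

Per-block formulas:
  For a 3×3 Jordan block J_3(0): exp(t · J_3(0)) = e^(0t)·(I + t·N + (t^2/2)·N^2), where N is the 3×3 nilpotent shift.

After assembling e^{tJ} and conjugating by P, we get:

e^{tA} =
  [-3*t^2/2 + 4*t + 1, 3*t^2/2 + 2*t, 3*t^2 - 5*t]
  [t^2/2 - 2*t, 1 - t^2/2, -t^2 + 3*t]
  [-t^2 + 3*t, t^2 + t, 2*t^2 - 4*t + 1]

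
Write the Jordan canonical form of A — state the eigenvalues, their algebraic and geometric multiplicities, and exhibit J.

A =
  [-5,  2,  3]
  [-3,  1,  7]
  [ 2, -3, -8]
J_3(-4)

The characteristic polynomial is
  det(x·I − A) = x^3 + 12*x^2 + 48*x + 64 = (x + 4)^3

Eigenvalues and multiplicities (the geometric multiplicity of λ is n − rank(A − λI), which equals the number of Jordan blocks for λ):
  λ = -4: algebraic multiplicity = 3, geometric multiplicity = 1

Determining the block sizes for each eigenvalue:
  λ = -4: one block (gm = 1), so the single block has size am = 3 → block sizes [3]

Assembling the blocks gives a Jordan form
J =
  [-4,  1,  0]
  [ 0, -4,  1]
  [ 0,  0, -4]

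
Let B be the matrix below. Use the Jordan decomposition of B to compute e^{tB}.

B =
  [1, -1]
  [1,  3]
e^{tB} =
  [-t*exp(2*t) + exp(2*t), -t*exp(2*t)]
  [t*exp(2*t), t*exp(2*t) + exp(2*t)]

Strategy: write B = P · J · P⁻¹ where J is a Jordan canonical form, so e^{tB} = P · e^{tJ} · P⁻¹, and e^{tJ} can be computed block-by-block.

B has Jordan form
J =
  [2, 1]
  [0, 2]
(up to reordering of blocks).

Per-block formulas:
  For a 2×2 Jordan block J_2(2): exp(t · J_2(2)) = e^(2t)·(I + t·N), where N is the 2×2 nilpotent shift.

After assembling e^{tJ} and conjugating by P, we get:

e^{tB} =
  [-t*exp(2*t) + exp(2*t), -t*exp(2*t)]
  [t*exp(2*t), t*exp(2*t) + exp(2*t)]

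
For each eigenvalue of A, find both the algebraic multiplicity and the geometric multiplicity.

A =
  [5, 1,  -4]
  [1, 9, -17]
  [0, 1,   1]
λ = 5: alg = 3, geom = 1

Step 1 — factor the characteristic polynomial to read off the algebraic multiplicities:
  χ_A(x) = (x - 5)^3

Step 2 — compute geometric multiplicities via the rank-nullity identity g(λ) = n − rank(A − λI):
  rank(A − (5)·I) = 2, so dim ker(A − (5)·I) = n − 2 = 1

Summary:
  λ = 5: algebraic multiplicity = 3, geometric multiplicity = 1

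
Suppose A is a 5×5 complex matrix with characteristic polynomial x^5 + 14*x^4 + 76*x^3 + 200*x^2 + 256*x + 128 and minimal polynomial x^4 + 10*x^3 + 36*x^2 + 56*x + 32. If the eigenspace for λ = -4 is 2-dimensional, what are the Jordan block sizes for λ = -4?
Block sizes for λ = -4: [1, 1]

Step 1 — from the characteristic polynomial, algebraic multiplicity of λ = -4 is 2. From dim ker(A − (-4)·I) = 2, there are exactly 2 Jordan blocks for λ = -4.
Step 2 — from the minimal polynomial, the factor (x + 4) tells us the largest block for λ = -4 has size 1.
Step 3 — with total size 2, 2 blocks, and largest block 1, the block sizes (in nonincreasing order) are [1, 1].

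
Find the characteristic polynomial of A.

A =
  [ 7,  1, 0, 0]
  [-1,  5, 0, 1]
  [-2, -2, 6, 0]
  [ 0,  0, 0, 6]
x^4 - 24*x^3 + 216*x^2 - 864*x + 1296

Expanding det(x·I − A) (e.g. by cofactor expansion or by noting that A is similar to its Jordan form J, which has the same characteristic polynomial as A) gives
  χ_A(x) = x^4 - 24*x^3 + 216*x^2 - 864*x + 1296
which factors as (x - 6)^4. The eigenvalues (with algebraic multiplicities) are λ = 6 with multiplicity 4.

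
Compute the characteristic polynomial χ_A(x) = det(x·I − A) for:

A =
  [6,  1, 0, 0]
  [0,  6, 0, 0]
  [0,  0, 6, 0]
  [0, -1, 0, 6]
x^4 - 24*x^3 + 216*x^2 - 864*x + 1296

Expanding det(x·I − A) (e.g. by cofactor expansion or by noting that A is similar to its Jordan form J, which has the same characteristic polynomial as A) gives
  χ_A(x) = x^4 - 24*x^3 + 216*x^2 - 864*x + 1296
which factors as (x - 6)^4. The eigenvalues (with algebraic multiplicities) are λ = 6 with multiplicity 4.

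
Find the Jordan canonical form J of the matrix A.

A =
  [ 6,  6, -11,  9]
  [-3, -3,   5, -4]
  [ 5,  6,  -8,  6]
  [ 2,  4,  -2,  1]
J_3(-1) ⊕ J_1(-1)

The characteristic polynomial is
  det(x·I − A) = x^4 + 4*x^3 + 6*x^2 + 4*x + 1 = (x + 1)^4

Eigenvalues and multiplicities (the geometric multiplicity of λ is n − rank(A − λI), which equals the number of Jordan blocks for λ):
  λ = -1: algebraic multiplicity = 4, geometric multiplicity = 2

Determining the block sizes for each eigenvalue:
  λ = -1: with am = 4 and gm = 2, the partition is not yet determined (e.g. several partitions of 4 into 2 parts exist). Let N = A − (-1)·I. Computing rank(N^1) = 2, rank(N^2) = 1, rank(N^3) = 0; the number of blocks of size ≥ j is rank(N^{j−1}) − rank(N^j), giving [2, 1, 1]. So we have 1 block(s) of size 3, 1 block(s) of size 1 → block sizes [3, 1]

Assembling the blocks gives a Jordan form
J =
  [-1,  1,  0,  0]
  [ 0, -1,  1,  0]
  [ 0,  0, -1,  0]
  [ 0,  0,  0, -1]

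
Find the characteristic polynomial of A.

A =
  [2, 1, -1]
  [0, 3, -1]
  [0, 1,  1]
x^3 - 6*x^2 + 12*x - 8

Expanding det(x·I − A) (e.g. by cofactor expansion or by noting that A is similar to its Jordan form J, which has the same characteristic polynomial as A) gives
  χ_A(x) = x^3 - 6*x^2 + 12*x - 8
which factors as (x - 2)^3. The eigenvalues (with algebraic multiplicities) are λ = 2 with multiplicity 3.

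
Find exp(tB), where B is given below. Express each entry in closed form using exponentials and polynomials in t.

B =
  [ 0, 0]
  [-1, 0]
e^{tB} =
  [1, 0]
  [-t, 1]

Strategy: write B = P · J · P⁻¹ where J is a Jordan canonical form, so e^{tB} = P · e^{tJ} · P⁻¹, and e^{tJ} can be computed block-by-block.

B has Jordan form
J =
  [0, 1]
  [0, 0]
(up to reordering of blocks).

Per-block formulas:
  For a 2×2 Jordan block J_2(0): exp(t · J_2(0)) = e^(0t)·(I + t·N), where N is the 2×2 nilpotent shift.

After assembling e^{tJ} and conjugating by P, we get:

e^{tB} =
  [1, 0]
  [-t, 1]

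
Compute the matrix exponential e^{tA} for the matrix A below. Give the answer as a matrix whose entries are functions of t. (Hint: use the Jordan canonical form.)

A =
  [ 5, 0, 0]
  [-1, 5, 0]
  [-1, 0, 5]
e^{tA} =
  [exp(5*t), 0, 0]
  [-t*exp(5*t), exp(5*t), 0]
  [-t*exp(5*t), 0, exp(5*t)]

Strategy: write A = P · J · P⁻¹ where J is a Jordan canonical form, so e^{tA} = P · e^{tJ} · P⁻¹, and e^{tJ} can be computed block-by-block.

A has Jordan form
J =
  [5, 1, 0]
  [0, 5, 0]
  [0, 0, 5]
(up to reordering of blocks).

Per-block formulas:
  For a 2×2 Jordan block J_2(5): exp(t · J_2(5)) = e^(5t)·(I + t·N), where N is the 2×2 nilpotent shift.
  For a 1×1 block at λ = 5: exp(t · [5]) = [e^(5t)].

After assembling e^{tJ} and conjugating by P, we get:

e^{tA} =
  [exp(5*t), 0, 0]
  [-t*exp(5*t), exp(5*t), 0]
  [-t*exp(5*t), 0, exp(5*t)]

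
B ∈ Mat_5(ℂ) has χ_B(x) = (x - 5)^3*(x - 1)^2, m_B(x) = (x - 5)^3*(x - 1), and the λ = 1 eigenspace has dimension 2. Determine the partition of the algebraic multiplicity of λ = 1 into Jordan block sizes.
Block sizes for λ = 1: [1, 1]

Step 1 — from the characteristic polynomial, algebraic multiplicity of λ = 1 is 2. From dim ker(B − (1)·I) = 2, there are exactly 2 Jordan blocks for λ = 1.
Step 2 — from the minimal polynomial, the factor (x − 1) tells us the largest block for λ = 1 has size 1.
Step 3 — with total size 2, 2 blocks, and largest block 1, the block sizes (in nonincreasing order) are [1, 1].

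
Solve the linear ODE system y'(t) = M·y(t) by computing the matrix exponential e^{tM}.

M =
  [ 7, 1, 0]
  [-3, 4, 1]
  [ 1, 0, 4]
e^{tM} =
  [t^2*exp(5*t)/2 + 2*t*exp(5*t) + exp(5*t), t^2*exp(5*t)/2 + t*exp(5*t), t^2*exp(5*t)/2]
  [-t^2*exp(5*t) - 3*t*exp(5*t), -t^2*exp(5*t) - t*exp(5*t) + exp(5*t), -t^2*exp(5*t) + t*exp(5*t)]
  [t^2*exp(5*t)/2 + t*exp(5*t), t^2*exp(5*t)/2, t^2*exp(5*t)/2 - t*exp(5*t) + exp(5*t)]

Strategy: write M = P · J · P⁻¹ where J is a Jordan canonical form, so e^{tM} = P · e^{tJ} · P⁻¹, and e^{tJ} can be computed block-by-block.

M has Jordan form
J =
  [5, 1, 0]
  [0, 5, 1]
  [0, 0, 5]
(up to reordering of blocks).

Per-block formulas:
  For a 3×3 Jordan block J_3(5): exp(t · J_3(5)) = e^(5t)·(I + t·N + (t^2/2)·N^2), where N is the 3×3 nilpotent shift.

After assembling e^{tJ} and conjugating by P, we get:

e^{tM} =
  [t^2*exp(5*t)/2 + 2*t*exp(5*t) + exp(5*t), t^2*exp(5*t)/2 + t*exp(5*t), t^2*exp(5*t)/2]
  [-t^2*exp(5*t) - 3*t*exp(5*t), -t^2*exp(5*t) - t*exp(5*t) + exp(5*t), -t^2*exp(5*t) + t*exp(5*t)]
  [t^2*exp(5*t)/2 + t*exp(5*t), t^2*exp(5*t)/2, t^2*exp(5*t)/2 - t*exp(5*t) + exp(5*t)]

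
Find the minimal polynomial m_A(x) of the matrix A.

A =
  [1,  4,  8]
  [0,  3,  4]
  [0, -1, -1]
x^2 - 2*x + 1

The characteristic polynomial is χ_A(x) = (x - 1)^3, so the eigenvalues are known. The minimal polynomial is
  m_A(x) = Π_λ (x − λ)^{k_λ}
where k_λ is the size of the *largest* Jordan block for λ (equivalently, the smallest k with (A − λI)^k v = 0 for every generalised eigenvector v of λ).

  λ = 1: largest Jordan block has size 2, contributing (x − 1)^2

So m_A(x) = (x - 1)^2 = x^2 - 2*x + 1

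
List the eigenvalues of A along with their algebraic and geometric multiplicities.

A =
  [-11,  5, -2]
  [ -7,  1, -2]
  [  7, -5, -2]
λ = -4: alg = 3, geom = 2

Step 1 — factor the characteristic polynomial to read off the algebraic multiplicities:
  χ_A(x) = (x + 4)^3

Step 2 — compute geometric multiplicities via the rank-nullity identity g(λ) = n − rank(A − λI):
  rank(A − (-4)·I) = 1, so dim ker(A − (-4)·I) = n − 1 = 2

Summary:
  λ = -4: algebraic multiplicity = 3, geometric multiplicity = 2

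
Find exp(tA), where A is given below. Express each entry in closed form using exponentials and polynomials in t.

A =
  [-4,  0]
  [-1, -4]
e^{tA} =
  [exp(-4*t), 0]
  [-t*exp(-4*t), exp(-4*t)]

Strategy: write A = P · J · P⁻¹ where J is a Jordan canonical form, so e^{tA} = P · e^{tJ} · P⁻¹, and e^{tJ} can be computed block-by-block.

A has Jordan form
J =
  [-4,  1]
  [ 0, -4]
(up to reordering of blocks).

Per-block formulas:
  For a 2×2 Jordan block J_2(-4): exp(t · J_2(-4)) = e^(-4t)·(I + t·N), where N is the 2×2 nilpotent shift.

After assembling e^{tJ} and conjugating by P, we get:

e^{tA} =
  [exp(-4*t), 0]
  [-t*exp(-4*t), exp(-4*t)]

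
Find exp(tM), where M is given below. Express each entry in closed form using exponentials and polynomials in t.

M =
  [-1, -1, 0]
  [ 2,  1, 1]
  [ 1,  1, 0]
e^{tM} =
  [-t^2/2 - t + 1, -t, -t^2/2]
  [t^2/2 + 2*t, t + 1, t^2/2 + t]
  [t^2/2 + t, t, t^2/2 + 1]

Strategy: write M = P · J · P⁻¹ where J is a Jordan canonical form, so e^{tM} = P · e^{tJ} · P⁻¹, and e^{tJ} can be computed block-by-block.

M has Jordan form
J =
  [0, 1, 0]
  [0, 0, 1]
  [0, 0, 0]
(up to reordering of blocks).

Per-block formulas:
  For a 3×3 Jordan block J_3(0): exp(t · J_3(0)) = e^(0t)·(I + t·N + (t^2/2)·N^2), where N is the 3×3 nilpotent shift.

After assembling e^{tJ} and conjugating by P, we get:

e^{tM} =
  [-t^2/2 - t + 1, -t, -t^2/2]
  [t^2/2 + 2*t, t + 1, t^2/2 + t]
  [t^2/2 + t, t, t^2/2 + 1]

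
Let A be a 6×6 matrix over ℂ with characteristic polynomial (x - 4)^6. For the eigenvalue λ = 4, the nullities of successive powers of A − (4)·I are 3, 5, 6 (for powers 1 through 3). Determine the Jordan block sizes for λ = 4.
Block sizes for λ = 4: [3, 2, 1]

From the dimensions of kernels of powers, the number of Jordan blocks of size at least j is d_j − d_{j−1} where d_j = dim ker(N^j) (with d_0 = 0). Computing the differences gives [3, 2, 1].
The number of blocks of size exactly k is (#blocks of size ≥ k) − (#blocks of size ≥ k + 1), so the partition is: 1 block(s) of size 1, 1 block(s) of size 2, 1 block(s) of size 3.
In nonincreasing order the block sizes are [3, 2, 1].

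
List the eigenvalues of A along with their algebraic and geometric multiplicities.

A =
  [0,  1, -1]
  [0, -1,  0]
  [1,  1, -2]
λ = -1: alg = 3, geom = 2

Step 1 — factor the characteristic polynomial to read off the algebraic multiplicities:
  χ_A(x) = (x + 1)^3

Step 2 — compute geometric multiplicities via the rank-nullity identity g(λ) = n − rank(A − λI):
  rank(A − (-1)·I) = 1, so dim ker(A − (-1)·I) = n − 1 = 2

Summary:
  λ = -1: algebraic multiplicity = 3, geometric multiplicity = 2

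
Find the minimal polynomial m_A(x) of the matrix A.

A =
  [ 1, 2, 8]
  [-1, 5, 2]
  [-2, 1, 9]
x^3 - 15*x^2 + 75*x - 125

The characteristic polynomial is χ_A(x) = (x - 5)^3, so the eigenvalues are known. The minimal polynomial is
  m_A(x) = Π_λ (x − λ)^{k_λ}
where k_λ is the size of the *largest* Jordan block for λ (equivalently, the smallest k with (A − λI)^k v = 0 for every generalised eigenvector v of λ).

  λ = 5: largest Jordan block has size 3, contributing (x − 5)^3

So m_A(x) = (x - 5)^3 = x^3 - 15*x^2 + 75*x - 125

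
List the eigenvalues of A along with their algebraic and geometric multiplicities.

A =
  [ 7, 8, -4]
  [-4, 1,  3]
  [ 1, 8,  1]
λ = 3: alg = 3, geom = 1

Step 1 — factor the characteristic polynomial to read off the algebraic multiplicities:
  χ_A(x) = (x - 3)^3

Step 2 — compute geometric multiplicities via the rank-nullity identity g(λ) = n − rank(A − λI):
  rank(A − (3)·I) = 2, so dim ker(A − (3)·I) = n − 2 = 1

Summary:
  λ = 3: algebraic multiplicity = 3, geometric multiplicity = 1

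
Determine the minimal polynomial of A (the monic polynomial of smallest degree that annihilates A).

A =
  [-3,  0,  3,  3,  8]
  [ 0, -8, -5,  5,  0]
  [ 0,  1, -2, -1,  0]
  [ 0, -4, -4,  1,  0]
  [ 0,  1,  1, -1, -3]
x^3 + 9*x^2 + 27*x + 27

The characteristic polynomial is χ_A(x) = (x + 3)^5, so the eigenvalues are known. The minimal polynomial is
  m_A(x) = Π_λ (x − λ)^{k_λ}
where k_λ is the size of the *largest* Jordan block for λ (equivalently, the smallest k with (A − λI)^k v = 0 for every generalised eigenvector v of λ).

  λ = -3: largest Jordan block has size 3, contributing (x + 3)^3

So m_A(x) = (x + 3)^3 = x^3 + 9*x^2 + 27*x + 27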